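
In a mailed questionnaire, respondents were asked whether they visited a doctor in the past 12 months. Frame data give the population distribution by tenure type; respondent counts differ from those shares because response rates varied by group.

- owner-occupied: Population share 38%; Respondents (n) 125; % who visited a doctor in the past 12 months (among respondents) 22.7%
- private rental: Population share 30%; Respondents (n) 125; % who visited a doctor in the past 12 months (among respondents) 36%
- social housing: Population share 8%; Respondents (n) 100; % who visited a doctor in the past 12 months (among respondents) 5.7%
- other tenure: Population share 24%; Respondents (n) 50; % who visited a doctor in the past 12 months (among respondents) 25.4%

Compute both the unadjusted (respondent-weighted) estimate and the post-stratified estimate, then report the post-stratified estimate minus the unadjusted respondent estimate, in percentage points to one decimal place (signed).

Unadjusted (pooled respondent) estimate weights by respondent counts:
  (125/400)×22.7 + (125/400)×36 + (100/400)×5.7 + (50/400)×25.4 = 22.9438%
Reweighting by population tenure type shares:
  0.38×22.7 + 0.3×36 + 0.08×5.7 + 0.24×25.4 = 25.978%
Difference = 25.978 − 22.9438 = 3.0342 pp.

+3.0 percentage points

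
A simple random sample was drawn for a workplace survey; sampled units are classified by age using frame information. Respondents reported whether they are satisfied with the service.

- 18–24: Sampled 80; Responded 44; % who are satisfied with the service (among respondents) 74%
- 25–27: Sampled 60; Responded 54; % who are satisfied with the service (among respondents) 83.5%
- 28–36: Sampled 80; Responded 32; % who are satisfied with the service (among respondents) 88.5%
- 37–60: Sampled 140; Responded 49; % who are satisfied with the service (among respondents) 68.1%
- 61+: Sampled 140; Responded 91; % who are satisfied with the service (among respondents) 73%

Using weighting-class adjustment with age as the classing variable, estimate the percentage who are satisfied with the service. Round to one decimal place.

Response rates by class: 18–24 44/80 = 55%, 25–27 54/60 = 90%, 28–36 32/80 = 40%, 37–60 49/140 = 35%, 61+ 91/140 = 65%.
With weight = n_sampled/n_responded per class, the weighted class total is n_sampled:
  18–24: 80 × 74 = 5920
  25–27: 60 × 83.5 = 5010
  28–36: 80 × 88.5 = 7080
  37–60: 140 × 68.1 = 9534
  61+: 140 × 73 = 10,220
Adjusted estimate = 37,764 / 500 = 75.528 → 75.5%.

75.5%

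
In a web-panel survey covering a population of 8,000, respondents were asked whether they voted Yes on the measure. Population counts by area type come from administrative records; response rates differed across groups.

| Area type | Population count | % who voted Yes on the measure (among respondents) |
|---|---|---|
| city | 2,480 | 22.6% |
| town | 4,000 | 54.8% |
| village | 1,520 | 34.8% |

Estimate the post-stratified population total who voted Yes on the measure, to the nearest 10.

Estimated count per cell = population count × respondent percentage:
  city: 2,480 × 22.6% = 560.48
  town: 4,000 × 54.8% = 2192
  village: 1,520 × 34.8% = 528.96
Estimated total = 3281.44 → 3,280.

3,280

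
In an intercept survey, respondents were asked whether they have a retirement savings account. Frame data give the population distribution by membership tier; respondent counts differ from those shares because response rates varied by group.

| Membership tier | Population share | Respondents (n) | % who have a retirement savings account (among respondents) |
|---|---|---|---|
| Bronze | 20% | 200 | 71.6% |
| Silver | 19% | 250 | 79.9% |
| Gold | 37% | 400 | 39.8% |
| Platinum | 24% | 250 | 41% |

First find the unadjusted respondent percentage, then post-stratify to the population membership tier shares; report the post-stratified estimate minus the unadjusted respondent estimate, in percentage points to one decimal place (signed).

-0.9 percentage points

Without adjustment, the pooled respondent share is:
  (200/1100)×71.6 + (250/1100)×79.9 + (400/1100)×39.8 + (250/1100)×41 = 54.9682%
Post-stratified estimate weights by population shares:
  0.2×71.6 + 0.19×79.9 + 0.37×39.8 + 0.24×41 = 54.067%
Difference = 54.067 − 54.9682 = -0.9012 pp.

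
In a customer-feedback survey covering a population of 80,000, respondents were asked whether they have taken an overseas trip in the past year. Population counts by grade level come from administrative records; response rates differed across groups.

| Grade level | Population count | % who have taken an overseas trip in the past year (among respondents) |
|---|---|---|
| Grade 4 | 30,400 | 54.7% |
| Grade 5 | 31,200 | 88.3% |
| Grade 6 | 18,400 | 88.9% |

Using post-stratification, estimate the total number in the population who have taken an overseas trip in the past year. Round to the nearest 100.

Each cell contributes its population count × the respondent rate:
  Grade 4: 30,400 × 54.7% = 16628.8
  Grade 5: 31,200 × 88.3% = 27549.6
  Grade 6: 18,400 × 88.9% = 16357.6
Estimated total = 60,536 → 60,500.

60,500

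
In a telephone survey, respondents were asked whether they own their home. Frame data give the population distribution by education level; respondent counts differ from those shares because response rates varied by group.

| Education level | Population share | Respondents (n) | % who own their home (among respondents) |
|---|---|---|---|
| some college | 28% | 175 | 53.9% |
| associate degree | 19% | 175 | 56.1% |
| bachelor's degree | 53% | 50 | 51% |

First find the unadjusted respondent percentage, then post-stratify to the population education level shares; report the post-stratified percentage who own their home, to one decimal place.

Naive respondent-only estimate (weights = respondent counts):
  (175/400)×53.9 + (175/400)×56.1 + (50/400)×51 = 54.5%
Reweighting by population education level shares:
  0.28×53.9 + 0.19×56.1 + 0.53×51 = 52.781%

52.8%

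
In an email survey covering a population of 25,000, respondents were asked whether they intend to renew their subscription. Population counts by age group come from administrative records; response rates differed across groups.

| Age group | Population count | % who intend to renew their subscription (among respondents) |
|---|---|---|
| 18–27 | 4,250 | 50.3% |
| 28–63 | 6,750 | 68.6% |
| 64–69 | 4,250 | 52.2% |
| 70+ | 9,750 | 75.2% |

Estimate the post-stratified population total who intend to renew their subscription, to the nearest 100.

16,300

Estimated count per cell = population count × respondent percentage:
  18–27: 4,250 × 50.3% = 2137.75
  28–63: 6,750 × 68.6% = 4630.5
  64–69: 4,250 × 52.2% = 2218.5
  70+: 9,750 × 75.2% = 7332
Estimated total = 16318.8 → 16,300.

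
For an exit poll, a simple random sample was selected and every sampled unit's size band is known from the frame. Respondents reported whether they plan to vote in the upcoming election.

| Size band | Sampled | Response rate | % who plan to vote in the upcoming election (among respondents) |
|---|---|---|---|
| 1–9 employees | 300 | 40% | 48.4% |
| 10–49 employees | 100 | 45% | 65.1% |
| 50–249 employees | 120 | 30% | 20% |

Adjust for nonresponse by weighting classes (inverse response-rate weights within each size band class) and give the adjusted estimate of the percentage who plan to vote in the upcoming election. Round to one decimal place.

45.1%

With weight = n_sampled/n_responded per class, the weighted class total is n_sampled:
  1–9 employees: 300 × 48.4 = 14,520
  10–49 employees: 100 × 65.1 = 6510
  50–249 employees: 120 × 20 = 2400
Adjusted estimate = 23,430 / 520 = 45.0577 → 45.1%.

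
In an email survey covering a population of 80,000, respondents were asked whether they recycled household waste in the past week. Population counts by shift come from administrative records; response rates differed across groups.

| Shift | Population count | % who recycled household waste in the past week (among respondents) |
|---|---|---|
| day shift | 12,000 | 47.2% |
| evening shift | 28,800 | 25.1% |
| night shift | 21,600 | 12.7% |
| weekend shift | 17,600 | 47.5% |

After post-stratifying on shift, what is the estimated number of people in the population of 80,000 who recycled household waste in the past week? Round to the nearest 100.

Estimated count per cell = population count × respondent percentage:
  day shift: 12,000 × 47.2% = 5664
  evening shift: 28,800 × 25.1% = 7228.8
  night shift: 21,600 × 12.7% = 2743.2
  weekend shift: 17,600 × 47.5% = 8360
Estimated total = 23,996 → 24,000.

24,000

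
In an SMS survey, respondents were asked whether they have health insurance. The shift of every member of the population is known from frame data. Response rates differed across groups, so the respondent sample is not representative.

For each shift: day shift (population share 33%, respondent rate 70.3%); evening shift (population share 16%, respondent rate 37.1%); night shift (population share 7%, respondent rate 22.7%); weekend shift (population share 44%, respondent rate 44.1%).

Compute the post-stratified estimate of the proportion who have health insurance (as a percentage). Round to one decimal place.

Post-stratification weights by population share, not respondent share:
  day shift: 0.33 × 70.3 = 23.199
  evening shift: 0.16 × 37.1 = 5.936
  night shift: 0.07 × 22.7 = 1.589
  weekend shift: 0.44 × 44.1 = 19.404
Post-stratified estimate = 50.128 → 50.1%.

50.1%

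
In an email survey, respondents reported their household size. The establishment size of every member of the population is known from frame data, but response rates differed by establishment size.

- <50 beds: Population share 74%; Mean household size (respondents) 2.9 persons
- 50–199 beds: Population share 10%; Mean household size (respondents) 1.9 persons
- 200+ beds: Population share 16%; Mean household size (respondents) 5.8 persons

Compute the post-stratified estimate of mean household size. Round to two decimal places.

3.26

Reweight to the known establishment size distribution:
  <50 beds: 0.74 × 2.9 = 2.146
  50–199 beds: 0.1 × 1.9 = 0.19
  200+ beds: 0.16 × 5.8 = 0.928
Post-stratified estimate = 3.264 → 3.26.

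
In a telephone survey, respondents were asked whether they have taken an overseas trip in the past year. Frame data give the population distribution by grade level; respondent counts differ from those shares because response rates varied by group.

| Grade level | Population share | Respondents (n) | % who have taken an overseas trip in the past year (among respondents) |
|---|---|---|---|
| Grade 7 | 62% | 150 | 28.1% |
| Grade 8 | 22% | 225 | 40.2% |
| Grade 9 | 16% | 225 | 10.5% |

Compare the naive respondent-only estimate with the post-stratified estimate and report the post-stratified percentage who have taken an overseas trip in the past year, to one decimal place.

27.9%

Unadjusted (pooled respondent) estimate weights by respondent counts:
  (150/600)×28.1 + (225/600)×40.2 + (225/600)×10.5 = 26.0375%
Post-stratified estimate weights by population shares:
  0.62×28.1 + 0.22×40.2 + 0.16×10.5 = 27.946%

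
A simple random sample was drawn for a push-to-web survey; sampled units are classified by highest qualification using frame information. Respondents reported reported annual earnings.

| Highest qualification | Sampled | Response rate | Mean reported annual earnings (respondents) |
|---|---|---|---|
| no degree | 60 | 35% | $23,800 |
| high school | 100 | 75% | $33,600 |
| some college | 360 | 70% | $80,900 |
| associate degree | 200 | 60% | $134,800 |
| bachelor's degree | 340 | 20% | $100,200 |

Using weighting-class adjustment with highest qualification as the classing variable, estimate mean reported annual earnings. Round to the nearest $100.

Inverse-response-rate weighting restores each class to its sampled count, so class totals weight by n_sampled:
  no degree: 60 × 23,800 = 1,428,000
  high school: 100 × 33,600 = 3,360,000
  some college: 360 × 80,900 = 29,124,000
  associate degree: 200 × 134,800 = 26,960,000
  bachelor's degree: 340 × 100,200 = 34,068,000
Adjusted estimate = 94,940,000 / 1,060 = 89566 → $89,600.

$89,600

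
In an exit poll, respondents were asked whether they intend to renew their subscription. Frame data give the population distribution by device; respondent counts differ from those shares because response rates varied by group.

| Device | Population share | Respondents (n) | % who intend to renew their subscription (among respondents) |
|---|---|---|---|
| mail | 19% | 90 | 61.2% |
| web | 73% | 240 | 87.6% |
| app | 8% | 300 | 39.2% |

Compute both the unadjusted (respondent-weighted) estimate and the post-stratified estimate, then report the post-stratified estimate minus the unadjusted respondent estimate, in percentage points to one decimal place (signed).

Without adjustment, the pooled respondent share is:
  (90/630)×61.2 + (240/630)×87.6 + (300/630)×39.2 = 60.781%
Post-stratifying to population shares instead:
  0.19×61.2 + 0.73×87.6 + 0.08×39.2 = 78.712%
Difference = 78.712 − 60.781 = 17.931 pp.

+17.9 percentage points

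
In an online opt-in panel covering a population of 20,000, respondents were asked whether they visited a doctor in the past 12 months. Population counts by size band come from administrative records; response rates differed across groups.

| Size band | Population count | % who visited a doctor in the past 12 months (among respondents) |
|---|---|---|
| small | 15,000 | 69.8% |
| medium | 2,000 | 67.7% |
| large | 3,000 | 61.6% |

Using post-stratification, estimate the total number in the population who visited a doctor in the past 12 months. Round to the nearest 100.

13,700

Estimated count per cell = population count × respondent percentage:
  small: 15,000 × 69.8% = 10,470
  medium: 2,000 × 67.7% = 1354
  large: 3,000 × 61.6% = 1848
Estimated total = 13,672 → 13,700.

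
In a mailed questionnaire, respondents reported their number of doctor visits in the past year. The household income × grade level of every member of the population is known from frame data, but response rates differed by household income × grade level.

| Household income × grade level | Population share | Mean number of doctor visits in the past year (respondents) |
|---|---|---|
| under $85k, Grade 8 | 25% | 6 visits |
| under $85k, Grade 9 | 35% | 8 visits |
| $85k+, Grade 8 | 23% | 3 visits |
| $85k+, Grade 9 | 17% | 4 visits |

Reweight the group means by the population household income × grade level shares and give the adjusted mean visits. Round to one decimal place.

Reweight to the known household income × grade level distribution:
  under $85k, Grade 8: 0.25 × 6 = 1.5
  under $85k, Grade 9: 0.35 × 8 = 2.8
  $85k+, Grade 8: 0.23 × 3 = 0.69
  $85k+, Grade 9: 0.17 × 4 = 0.68
Post-stratified estimate = 5.67 → 5.7.

5.7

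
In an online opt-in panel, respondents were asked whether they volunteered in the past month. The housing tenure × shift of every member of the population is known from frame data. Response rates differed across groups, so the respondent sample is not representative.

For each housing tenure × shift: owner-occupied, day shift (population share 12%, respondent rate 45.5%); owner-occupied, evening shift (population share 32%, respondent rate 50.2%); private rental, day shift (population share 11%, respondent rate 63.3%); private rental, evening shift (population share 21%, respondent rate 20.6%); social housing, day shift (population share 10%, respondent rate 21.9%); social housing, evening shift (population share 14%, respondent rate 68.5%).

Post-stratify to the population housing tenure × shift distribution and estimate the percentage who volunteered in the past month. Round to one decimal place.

Each cell contributes population-share × respondent value:
  owner-occupied, day shift: 0.12 × 45.5 = 5.46
  owner-occupied, evening shift: 0.32 × 50.2 = 16.064
  private rental, day shift: 0.11 × 63.3 = 6.963
  private rental, evening shift: 0.21 × 20.6 = 4.326
  social housing, day shift: 0.1 × 21.9 = 2.19
  social housing, evening shift: 0.14 × 68.5 = 9.59
Post-stratified estimate = 44.593 → 44.6%.

44.6%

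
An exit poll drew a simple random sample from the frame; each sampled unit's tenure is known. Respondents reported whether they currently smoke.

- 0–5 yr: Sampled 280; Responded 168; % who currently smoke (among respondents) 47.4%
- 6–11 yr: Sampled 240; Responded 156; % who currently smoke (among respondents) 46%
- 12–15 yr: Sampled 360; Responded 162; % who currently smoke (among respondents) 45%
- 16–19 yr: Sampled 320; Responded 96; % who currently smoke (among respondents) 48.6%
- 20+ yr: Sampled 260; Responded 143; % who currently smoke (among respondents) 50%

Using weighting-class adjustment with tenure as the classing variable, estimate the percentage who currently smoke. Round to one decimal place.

47.3%

Class response rates: 0–5 yr 168/280 = 60%, 6–11 yr 156/240 = 65%, 12–15 yr 162/360 = 45%, 16–19 yr 96/320 = 30%, 20+ yr 143/260 = 55%.
Inverse-response-rate weighting restores each class to its sampled count, so class totals weight by n_sampled:
  0–5 yr: 280 × 47.4 = 13,272
  6–11 yr: 240 × 46 = 11,040
  12–15 yr: 360 × 45 = 16,200
  16–19 yr: 320 × 48.6 = 15,552
  20+ yr: 260 × 50 = 13,000
Adjusted estimate = 69,064 / 1,460 = 47.3041 → 47.3%.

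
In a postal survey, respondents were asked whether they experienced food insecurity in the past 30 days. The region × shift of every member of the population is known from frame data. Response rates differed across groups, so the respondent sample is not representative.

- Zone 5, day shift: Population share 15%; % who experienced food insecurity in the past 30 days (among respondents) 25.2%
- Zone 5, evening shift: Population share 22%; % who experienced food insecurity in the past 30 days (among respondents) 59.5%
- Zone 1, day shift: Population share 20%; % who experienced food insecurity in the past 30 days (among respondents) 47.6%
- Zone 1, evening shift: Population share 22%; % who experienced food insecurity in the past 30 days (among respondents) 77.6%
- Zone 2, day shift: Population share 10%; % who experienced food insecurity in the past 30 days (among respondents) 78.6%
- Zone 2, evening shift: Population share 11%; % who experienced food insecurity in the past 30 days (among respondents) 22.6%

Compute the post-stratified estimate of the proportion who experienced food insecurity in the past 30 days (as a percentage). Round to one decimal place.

Reweight to the known region × shift distribution:
  Zone 5, day shift: 0.15 × 25.2 = 3.78
  Zone 5, evening shift: 0.22 × 59.5 = 13.09
  Zone 1, day shift: 0.2 × 47.6 = 9.52
  Zone 1, evening shift: 0.22 × 77.6 = 17.072
  Zone 2, day shift: 0.1 × 78.6 = 7.86
  Zone 2, evening shift: 0.11 × 22.6 = 2.486
Post-stratified estimate = 53.808 → 53.8%.

53.8%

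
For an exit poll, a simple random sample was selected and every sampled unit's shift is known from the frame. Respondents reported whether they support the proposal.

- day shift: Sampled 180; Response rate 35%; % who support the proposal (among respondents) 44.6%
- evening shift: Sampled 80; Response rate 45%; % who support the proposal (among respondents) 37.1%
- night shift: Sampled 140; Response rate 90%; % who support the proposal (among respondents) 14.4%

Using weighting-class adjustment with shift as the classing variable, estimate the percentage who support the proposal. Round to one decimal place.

32.5%

Each respondent's weight = sampled/responded in their class; summing within a class gives n_sampled, so:
  day shift: 180 × 44.6 = 8028
  evening shift: 80 × 37.1 = 2968
  night shift: 140 × 14.4 = 2016
Adjusted estimate = 13,012 / 400 = 32.53 → 32.5%.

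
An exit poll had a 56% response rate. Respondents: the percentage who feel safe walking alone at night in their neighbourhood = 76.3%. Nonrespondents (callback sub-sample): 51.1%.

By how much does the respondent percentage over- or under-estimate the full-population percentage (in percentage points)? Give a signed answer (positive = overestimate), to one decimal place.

+11.1 percentage points

Nonresponse fraction = 1 − 0.56 = 0.44.
Bias = (nonresponse fraction) × (respondent percentage − nonrespondent percentage)
     = 0.44 × (76.3 − 51.1) = 0.44 × 25.2 = 11.088.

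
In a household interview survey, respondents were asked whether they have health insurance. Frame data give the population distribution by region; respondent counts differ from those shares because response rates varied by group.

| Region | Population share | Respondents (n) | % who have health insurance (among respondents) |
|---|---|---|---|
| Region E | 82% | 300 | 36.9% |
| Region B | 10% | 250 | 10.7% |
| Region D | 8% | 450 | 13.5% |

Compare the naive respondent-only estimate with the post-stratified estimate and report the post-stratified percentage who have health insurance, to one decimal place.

32.4%

Unadjusted (pooled respondent) estimate weights by respondent counts:
  (300/1000)×36.9 + (250/1000)×10.7 + (450/1000)×13.5 = 19.82%
Post-stratified estimate weights by population shares:
  0.82×36.9 + 0.1×10.7 + 0.08×13.5 = 32.408%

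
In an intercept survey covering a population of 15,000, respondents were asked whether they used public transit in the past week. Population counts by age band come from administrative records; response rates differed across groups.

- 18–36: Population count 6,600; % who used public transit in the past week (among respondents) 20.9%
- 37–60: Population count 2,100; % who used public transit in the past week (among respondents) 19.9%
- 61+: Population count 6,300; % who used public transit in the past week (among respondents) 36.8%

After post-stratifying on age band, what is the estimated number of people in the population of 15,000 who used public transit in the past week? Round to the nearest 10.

4,120

Estimated count per cell = population count × respondent percentage:
  18–36: 6,600 × 20.9% = 1379.4
  37–60: 2,100 × 19.9% = 417.9
  61+: 6,300 × 36.8% = 2318.4
Estimated total = 4115.7 → 4,120.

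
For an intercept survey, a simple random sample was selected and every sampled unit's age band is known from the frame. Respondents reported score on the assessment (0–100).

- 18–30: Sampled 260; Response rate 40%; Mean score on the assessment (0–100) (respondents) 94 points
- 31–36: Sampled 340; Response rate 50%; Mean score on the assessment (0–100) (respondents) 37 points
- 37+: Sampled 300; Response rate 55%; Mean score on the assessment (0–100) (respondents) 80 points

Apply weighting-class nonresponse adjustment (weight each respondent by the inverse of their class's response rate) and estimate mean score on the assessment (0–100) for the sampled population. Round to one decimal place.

67.8

With weight = n_sampled/n_responded per class, the weighted class total is n_sampled:
  18–30: 260 × 94 = 24,440
  31–36: 340 × 37 = 12,580
  37+: 300 × 80 = 24,000
Adjusted estimate = 61,020 / 900 = 67.8 → 67.8.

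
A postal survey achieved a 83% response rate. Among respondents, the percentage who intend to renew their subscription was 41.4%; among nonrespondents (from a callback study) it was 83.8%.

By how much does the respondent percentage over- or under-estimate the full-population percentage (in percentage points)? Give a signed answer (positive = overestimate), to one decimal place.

-7.2 percentage points

Nonresponse fraction = 1 − 0.83 = 0.17.
Bias = (nonresponse fraction) × (respondent percentage − nonrespondent percentage)
     = 0.17 × (41.4 − 83.8) = 0.17 × -42.4 = -7.208.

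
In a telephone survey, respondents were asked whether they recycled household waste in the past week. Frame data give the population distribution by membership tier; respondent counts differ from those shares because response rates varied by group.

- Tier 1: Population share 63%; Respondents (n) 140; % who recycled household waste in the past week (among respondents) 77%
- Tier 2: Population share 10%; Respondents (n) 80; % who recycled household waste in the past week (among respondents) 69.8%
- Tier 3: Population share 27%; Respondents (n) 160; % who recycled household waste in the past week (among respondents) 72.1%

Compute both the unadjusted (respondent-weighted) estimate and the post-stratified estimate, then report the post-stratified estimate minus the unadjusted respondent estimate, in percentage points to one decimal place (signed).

Naive respondent-only estimate (weights = respondent counts):
  (140/380)×77 + (80/380)×69.8 + (160/380)×72.1 = 73.4211%
Post-stratifying to population shares instead:
  0.63×77 + 0.1×69.8 + 0.27×72.1 = 74.957%
Difference = 74.957 − 73.4211 = 1.5359 pp.

+1.5 percentage points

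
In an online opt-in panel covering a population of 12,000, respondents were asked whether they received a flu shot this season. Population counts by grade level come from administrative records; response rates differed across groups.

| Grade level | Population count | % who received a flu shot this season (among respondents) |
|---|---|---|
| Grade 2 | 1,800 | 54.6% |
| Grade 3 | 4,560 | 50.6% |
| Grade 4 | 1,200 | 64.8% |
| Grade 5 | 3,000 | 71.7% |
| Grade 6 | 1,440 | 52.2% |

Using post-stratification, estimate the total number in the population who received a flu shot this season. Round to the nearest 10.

6,970

Each cell contributes its population count × the respondent rate:
  Grade 2: 1,800 × 54.6% = 982.8
  Grade 3: 4,560 × 50.6% = 2307.36
  Grade 4: 1,200 × 64.8% = 777.6
  Grade 5: 3,000 × 71.7% = 2151
  Grade 6: 1,440 × 52.2% = 751.68
Estimated total = 6970.44 → 6,970.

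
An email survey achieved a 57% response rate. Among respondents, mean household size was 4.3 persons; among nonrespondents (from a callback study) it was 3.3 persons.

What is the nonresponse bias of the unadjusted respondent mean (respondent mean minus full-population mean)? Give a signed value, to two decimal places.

Nonresponse fraction = 1 − 0.57 = 0.43.
Bias = (nonresponse fraction) × (respondent mean − nonrespondent mean)
     = 0.43 × (4.3 − 3.3) = 0.43 × 1 = 0.43.

+0.43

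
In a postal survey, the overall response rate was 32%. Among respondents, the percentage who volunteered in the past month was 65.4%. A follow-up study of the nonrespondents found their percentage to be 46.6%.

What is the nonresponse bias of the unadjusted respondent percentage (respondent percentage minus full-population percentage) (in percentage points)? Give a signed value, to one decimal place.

Nonresponse fraction = 1 − 0.32 = 0.68.
Bias = (nonresponse fraction) × (respondent percentage − nonrespondent percentage)
     = 0.68 × (65.4 − 46.6) = 0.68 × 18.8 = 12.784.

+12.8 percentage points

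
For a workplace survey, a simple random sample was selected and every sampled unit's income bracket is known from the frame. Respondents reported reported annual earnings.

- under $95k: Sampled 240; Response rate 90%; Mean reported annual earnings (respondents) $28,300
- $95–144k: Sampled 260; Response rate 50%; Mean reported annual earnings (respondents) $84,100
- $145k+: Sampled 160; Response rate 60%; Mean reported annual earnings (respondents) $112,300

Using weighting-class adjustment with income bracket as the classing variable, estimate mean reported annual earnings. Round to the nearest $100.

$70,600

With weight = n_sampled/n_responded per class, the weighted class total is n_sampled:
  under $95k: 240 × 28,300 = 6,792,000
  $95–144k: 260 × 84,100 = 21,866,000
  $145k+: 160 × 112,300 = 17,968,000
Adjusted estimate = 46,626,000 / 660 = 70645.5 → $70,600.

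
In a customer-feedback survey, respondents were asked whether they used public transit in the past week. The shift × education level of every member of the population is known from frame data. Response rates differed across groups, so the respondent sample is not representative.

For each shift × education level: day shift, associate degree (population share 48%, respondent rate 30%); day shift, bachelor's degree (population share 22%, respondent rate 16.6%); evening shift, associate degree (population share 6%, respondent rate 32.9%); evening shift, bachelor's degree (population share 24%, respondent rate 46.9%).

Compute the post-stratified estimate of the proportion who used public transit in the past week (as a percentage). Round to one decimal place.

31.3%

Post-stratification weights by population share, not respondent share:
  day shift, associate degree: 0.48 × 30 = 14.4
  day shift, bachelor's degree: 0.22 × 16.6 = 3.652
  evening shift, associate degree: 0.06 × 32.9 = 1.974
  evening shift, bachelor's degree: 0.24 × 46.9 = 11.256
Post-stratified estimate = 31.282 → 31.3%.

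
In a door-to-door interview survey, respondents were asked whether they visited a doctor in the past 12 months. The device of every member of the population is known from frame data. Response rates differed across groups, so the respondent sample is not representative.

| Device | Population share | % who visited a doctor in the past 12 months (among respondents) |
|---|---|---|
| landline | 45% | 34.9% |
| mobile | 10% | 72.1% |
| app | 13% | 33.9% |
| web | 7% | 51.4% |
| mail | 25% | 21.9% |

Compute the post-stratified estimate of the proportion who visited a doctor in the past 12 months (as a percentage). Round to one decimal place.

Weight each group's respondent value by its population share:
  landline: 0.45 × 34.9 = 15.705
  mobile: 0.1 × 72.1 = 7.21
  app: 0.13 × 33.9 = 4.407
  web: 0.07 × 51.4 = 3.598
  mail: 0.25 × 21.9 = 5.475
Post-stratified estimate = 36.395 → 36.4%.

36.4%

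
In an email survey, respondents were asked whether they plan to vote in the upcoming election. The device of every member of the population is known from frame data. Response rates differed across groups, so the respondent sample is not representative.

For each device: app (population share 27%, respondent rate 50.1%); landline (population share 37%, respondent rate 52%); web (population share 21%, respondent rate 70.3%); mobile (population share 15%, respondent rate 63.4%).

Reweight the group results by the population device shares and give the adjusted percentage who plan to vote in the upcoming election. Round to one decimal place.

57.0%

Weight each group's respondent value by its population share:
  app: 0.27 × 50.1 = 13.527
  landline: 0.37 × 52 = 19.24
  web: 0.21 × 70.3 = 14.763
  mobile: 0.15 × 63.4 = 9.51
Post-stratified estimate = 57.04 → 57.0%.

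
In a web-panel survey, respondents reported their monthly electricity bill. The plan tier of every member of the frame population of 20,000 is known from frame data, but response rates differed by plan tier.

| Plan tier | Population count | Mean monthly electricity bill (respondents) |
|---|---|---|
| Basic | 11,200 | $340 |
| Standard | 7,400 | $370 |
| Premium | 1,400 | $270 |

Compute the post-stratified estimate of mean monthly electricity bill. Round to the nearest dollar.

Each cell contributes population-share × respondent value:
  Basic: (11,200/20,000) × 340 = 190.4
  Standard: (7,400/20,000) × 370 = 136.9
  Premium: (1,400/20,000) × 270 = 18.9
Post-stratified estimate = 346.2 → $346.

$346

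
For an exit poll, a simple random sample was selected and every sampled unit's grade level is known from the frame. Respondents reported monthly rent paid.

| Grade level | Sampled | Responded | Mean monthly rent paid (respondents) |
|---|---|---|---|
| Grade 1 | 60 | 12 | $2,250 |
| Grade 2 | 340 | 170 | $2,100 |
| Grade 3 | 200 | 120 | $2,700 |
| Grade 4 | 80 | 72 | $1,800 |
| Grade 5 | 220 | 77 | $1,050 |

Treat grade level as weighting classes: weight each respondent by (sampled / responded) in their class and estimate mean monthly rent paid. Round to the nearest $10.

$1,960

Class response rates: Grade 1 12/60 = 20%, Grade 2 170/340 = 50%, Grade 3 120/200 = 60%, Grade 4 72/80 = 90%, Grade 5 77/220 = 35%.
Inverse-response-rate weighting restores each class to its sampled count, so class totals weight by n_sampled:
  Grade 1: 60 × 2250 = 135,000
  Grade 2: 340 × 2100 = 714,000
  Grade 3: 200 × 2700 = 540,000
  Grade 4: 80 × 1800 = 144,000
  Grade 5: 220 × 1050 = 231,000
Adjusted estimate = 1,764,000 / 900 = 1960 → $1,960.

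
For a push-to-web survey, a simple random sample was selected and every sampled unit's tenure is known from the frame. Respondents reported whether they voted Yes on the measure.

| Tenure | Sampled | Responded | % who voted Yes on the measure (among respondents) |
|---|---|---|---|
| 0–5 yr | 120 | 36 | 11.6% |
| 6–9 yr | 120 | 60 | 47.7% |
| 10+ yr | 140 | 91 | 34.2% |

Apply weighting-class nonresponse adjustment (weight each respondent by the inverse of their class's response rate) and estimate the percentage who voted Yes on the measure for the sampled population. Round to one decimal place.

31.3%

Response rates by class: 0–5 yr 36/120 = 30%, 6–9 yr 60/120 = 50%, 10+ yr 91/140 = 65%.
Each respondent's weight = sampled/responded in their class; summing within a class gives n_sampled, so:
  0–5 yr: 120 × 11.6 = 1392
  6–9 yr: 120 × 47.7 = 5724
  10+ yr: 140 × 34.2 = 4788
Adjusted estimate = 11,904 / 380 = 31.3263 → 31.3%.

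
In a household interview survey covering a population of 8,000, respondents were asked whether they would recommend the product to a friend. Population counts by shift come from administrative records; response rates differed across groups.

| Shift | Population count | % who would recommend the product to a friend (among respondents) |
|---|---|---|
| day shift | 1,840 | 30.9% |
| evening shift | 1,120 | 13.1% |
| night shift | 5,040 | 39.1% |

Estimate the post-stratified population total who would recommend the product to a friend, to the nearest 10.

2,690

Estimated count per cell = population count × respondent percentage:
  day shift: 1,840 × 30.9% = 568.56
  evening shift: 1,120 × 13.1% = 146.72
  night shift: 5,040 × 39.1% = 1970.64
Estimated total = 2685.92 → 2,690.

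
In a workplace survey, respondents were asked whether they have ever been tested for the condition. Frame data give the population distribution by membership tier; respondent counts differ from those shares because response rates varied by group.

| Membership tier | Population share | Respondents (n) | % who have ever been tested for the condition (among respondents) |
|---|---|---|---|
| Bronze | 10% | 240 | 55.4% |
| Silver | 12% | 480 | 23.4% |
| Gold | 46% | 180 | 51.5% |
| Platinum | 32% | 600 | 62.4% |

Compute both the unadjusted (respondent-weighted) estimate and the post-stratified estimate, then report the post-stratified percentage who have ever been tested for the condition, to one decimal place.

Naive respondent-only estimate (weights = respondent counts):
  (240/1500)×55.4 + (480/1500)×23.4 + (180/1500)×51.5 + (600/1500)×62.4 = 47.492%
Post-stratified estimate weights by population shares:
  0.1×55.4 + 0.12×23.4 + 0.46×51.5 + 0.32×62.4 = 52.006%

52.0%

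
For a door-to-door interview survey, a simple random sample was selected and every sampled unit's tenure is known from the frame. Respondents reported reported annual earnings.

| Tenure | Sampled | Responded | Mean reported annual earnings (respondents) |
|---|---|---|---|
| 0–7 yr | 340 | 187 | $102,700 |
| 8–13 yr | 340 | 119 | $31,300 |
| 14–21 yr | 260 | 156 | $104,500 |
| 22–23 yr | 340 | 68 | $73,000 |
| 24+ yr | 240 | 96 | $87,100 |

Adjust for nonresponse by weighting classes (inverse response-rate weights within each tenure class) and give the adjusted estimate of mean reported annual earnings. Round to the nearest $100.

Response rates by class: 0–7 yr 187/340 = 55%, 8–13 yr 119/340 = 35%, 14–21 yr 156/260 = 60%, 22–23 yr 68/340 = 20%, 24+ yr 96/240 = 40%.
With weight = n_sampled/n_responded per class, the weighted class total is n_sampled:
  0–7 yr: 340 × 102,700 = 34,918,000
  8–13 yr: 340 × 31,300 = 10,642,000
  14–21 yr: 260 × 104,500 = 27,170,000
  22–23 yr: 340 × 73,000 = 24,820,000
  24+ yr: 240 × 87,100 = 20,904,000
Adjusted estimate = 118,454,000 / 1,520 = 77930.3 → $77,900.

$77,900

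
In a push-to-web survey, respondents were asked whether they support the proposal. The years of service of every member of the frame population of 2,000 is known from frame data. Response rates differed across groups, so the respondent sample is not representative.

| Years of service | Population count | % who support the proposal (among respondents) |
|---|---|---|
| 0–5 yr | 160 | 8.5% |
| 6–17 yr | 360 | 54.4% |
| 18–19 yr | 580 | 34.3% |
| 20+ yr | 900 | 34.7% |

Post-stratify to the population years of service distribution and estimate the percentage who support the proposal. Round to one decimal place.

Post-stratification weights by population share, not respondent share:
  0–5 yr: (160/2,000) × 8.5 = 0.68
  6–17 yr: (360/2,000) × 54.4 = 9.792
  18–19 yr: (580/2,000) × 34.3 = 9.947
  20+ yr: (900/2,000) × 34.7 = 15.615
Post-stratified estimate = 36.034 → 36.0%.

36.0%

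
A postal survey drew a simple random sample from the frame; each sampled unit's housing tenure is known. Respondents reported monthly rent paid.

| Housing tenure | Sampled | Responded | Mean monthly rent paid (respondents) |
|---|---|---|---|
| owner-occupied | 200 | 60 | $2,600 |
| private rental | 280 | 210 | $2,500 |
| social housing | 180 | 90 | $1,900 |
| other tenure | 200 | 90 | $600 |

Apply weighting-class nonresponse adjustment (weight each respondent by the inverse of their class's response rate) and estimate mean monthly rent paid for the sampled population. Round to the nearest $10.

$1,960

Class response rates: owner-occupied 60/200 = 30%, private rental 210/280 = 75%, social housing 90/180 = 50%, other tenure 90/200 = 45%.
With weight = n_sampled/n_responded per class, the weighted class total is n_sampled:
  owner-occupied: 200 × 2600 = 520,000
  private rental: 280 × 2500 = 700,000
  social housing: 180 × 1900 = 342,000
  other tenure: 200 × 600 = 120,000
Adjusted estimate = 1,682,000 / 860 = 1955.81 → $1,960.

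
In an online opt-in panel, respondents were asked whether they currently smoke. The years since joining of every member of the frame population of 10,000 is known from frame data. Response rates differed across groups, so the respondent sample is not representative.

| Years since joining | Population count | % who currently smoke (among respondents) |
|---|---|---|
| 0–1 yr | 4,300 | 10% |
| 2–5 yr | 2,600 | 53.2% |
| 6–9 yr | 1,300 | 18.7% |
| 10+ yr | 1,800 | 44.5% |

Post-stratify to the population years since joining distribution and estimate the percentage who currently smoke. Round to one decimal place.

28.6%

Reweight to the known years since joining distribution:
  0–1 yr: (4,300/10,000) × 10 = 4.3
  2–5 yr: (2,600/10,000) × 53.2 = 13.832
  6–9 yr: (1,300/10,000) × 18.7 = 2.431
  10+ yr: (1,800/10,000) × 44.5 = 8.01
Post-stratified estimate = 28.573 → 28.6%.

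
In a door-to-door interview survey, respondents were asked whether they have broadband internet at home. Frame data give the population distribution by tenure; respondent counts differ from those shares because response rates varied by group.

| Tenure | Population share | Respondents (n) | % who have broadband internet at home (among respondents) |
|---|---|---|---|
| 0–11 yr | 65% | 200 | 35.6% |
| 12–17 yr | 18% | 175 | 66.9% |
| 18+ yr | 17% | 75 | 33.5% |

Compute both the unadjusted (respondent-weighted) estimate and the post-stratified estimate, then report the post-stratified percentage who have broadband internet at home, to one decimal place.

40.9%

Without adjustment, the pooled respondent share is:
  (200/450)×35.6 + (175/450)×66.9 + (75/450)×33.5 = 47.4222%
Post-stratifying to population shares instead:
  0.65×35.6 + 0.18×66.9 + 0.17×33.5 = 40.877%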